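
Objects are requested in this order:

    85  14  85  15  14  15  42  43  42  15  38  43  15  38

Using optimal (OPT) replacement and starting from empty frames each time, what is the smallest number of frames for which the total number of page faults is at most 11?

2

f=1: 14 faults
f=2: 8 faults
f=3: 6 faults
f=4: 6 faults
f=5: 6 faults
f=6: 6 faults
Smallest f with faults ≤ 11 is 2.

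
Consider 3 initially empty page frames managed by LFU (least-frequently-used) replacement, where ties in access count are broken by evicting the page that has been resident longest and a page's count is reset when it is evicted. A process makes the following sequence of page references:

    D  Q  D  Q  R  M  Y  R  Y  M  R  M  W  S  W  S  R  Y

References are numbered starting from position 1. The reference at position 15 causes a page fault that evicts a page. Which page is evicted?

pos 1: D → fault, frames {D}
pos 2: Q → fault, frames {D,Q}
pos 3: D → hit
pos 4: Q → hit
pos 5: R → fault, frames {D,Q,R}
pos 6: M → fault, evict R, frames {D,Q,M}
pos 7: Y → fault, evict M, frames {D,Q,Y}
pos 8: R → fault, evict Y, frames {D,Q,R}
pos 9: Y → fault, evict R, frames {D,Q,Y}
pos 10: M → fault, evict Y, frames {D,Q,M}
pos 11: R → fault, evict M, frames {D,Q,R}
pos 12: M → fault, evict R, frames {D,Q,M}
pos 13: W → fault, evict M, frames {D,Q,W}
pos 14: S → fault, evict W, frames {D,Q,S}
pos 15: W → fault, evict S, frames {D,Q,W}
At position 15, page S is evicted.

S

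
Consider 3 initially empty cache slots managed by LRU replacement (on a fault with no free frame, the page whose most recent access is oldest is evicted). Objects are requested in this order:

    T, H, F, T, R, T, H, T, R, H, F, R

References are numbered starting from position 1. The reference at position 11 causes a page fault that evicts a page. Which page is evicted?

pos 1: T → fault, frames (T)
pos 2: H → fault, frames (T H)
pos 3: F → fault, frames (T H F)
pos 4: T → hit
pos 5: R → fault, evict H, frames (F T R)
pos 6: T → hit
pos 7: H → fault, evict F, frames (R T H)
pos 8: T → hit
pos 9: R → hit
pos 10: H → hit
pos 11: F → fault, evict T, frames (R H F)
At position 11, page T is evicted.

T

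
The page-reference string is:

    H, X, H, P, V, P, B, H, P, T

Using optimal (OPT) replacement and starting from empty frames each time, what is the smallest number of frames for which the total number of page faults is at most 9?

2

f=1: 10 faults
f=2: 7 faults
f=3: 6 faults
f=4: 6 faults
f=5: 6 faults
f=6: 6 faults
Smallest f with faults ≤ 9 is 2.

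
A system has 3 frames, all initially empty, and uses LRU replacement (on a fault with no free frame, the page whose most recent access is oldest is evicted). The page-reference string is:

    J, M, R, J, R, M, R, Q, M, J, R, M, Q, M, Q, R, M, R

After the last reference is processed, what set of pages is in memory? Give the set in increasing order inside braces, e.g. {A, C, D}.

{M, Q, R}

J -> miss, frames (J)
M -> miss, frames (J M)
R -> miss, frames (J M R)
J -> hit
R -> hit
M -> hit
R -> hit
Q -> miss, evict J, frames (M R Q)
M -> hit
J -> miss, evict R, frames (Q M J)
R -> miss, evict Q, frames (M J R)
M -> hit
Q -> miss, evict J, frames (R M Q)
M -> hit
Q -> hit
R -> hit
M -> hit
R -> hit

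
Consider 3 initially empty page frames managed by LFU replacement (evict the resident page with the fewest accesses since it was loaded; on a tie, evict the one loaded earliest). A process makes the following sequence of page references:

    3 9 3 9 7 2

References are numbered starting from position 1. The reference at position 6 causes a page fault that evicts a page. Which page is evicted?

pos 1: 3: miss, frames (3)
pos 2: 9: miss, frames (3 9)
pos 3: 3: hit
pos 4: 9: hit
pos 5: 7: miss, frames (3 9 7)
pos 6: 2: miss, evict 7, frames (3 9 2)
At position 6, page 7 is evicted.

7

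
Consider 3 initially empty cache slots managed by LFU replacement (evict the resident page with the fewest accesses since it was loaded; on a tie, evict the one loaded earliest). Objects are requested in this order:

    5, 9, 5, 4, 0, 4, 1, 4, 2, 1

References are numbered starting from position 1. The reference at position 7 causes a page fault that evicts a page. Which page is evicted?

pos 1: 5: fault, frames [5]
pos 2: 9: fault, frames [5, 9]
pos 3: 5: hit
pos 4: 4: fault, frames [5, 9, 4]
pos 5: 0: fault, evict 9, frames [5, 4, 0]
pos 6: 4: hit
pos 7: 1: fault, evict 0, frames [5, 4, 1]
At position 7, page 0 is evicted.

0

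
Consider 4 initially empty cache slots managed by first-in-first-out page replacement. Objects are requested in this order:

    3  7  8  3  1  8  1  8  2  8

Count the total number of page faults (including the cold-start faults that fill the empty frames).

5

3 → miss, frames {3}
7 → miss, frames {3,7}
8 → miss, frames {3,7,8}
3 → hit
1 → miss, frames {3,7,8,1}
8 → hit
1 → hit
8 → hit
2 → miss, evict 3, frames {7,8,1,2}
8 → hit
Page faults: 5.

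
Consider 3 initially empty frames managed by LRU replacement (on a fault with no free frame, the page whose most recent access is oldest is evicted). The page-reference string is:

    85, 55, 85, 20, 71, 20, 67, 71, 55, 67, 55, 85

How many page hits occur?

5

85 → fault, frames [85]
55 → fault, frames [85, 55]
85 → hit
20 → fault, frames [55, 85, 20]
71 → fault, evict 55, frames [85, 20, 71]
20 → hit
67 → fault, evict 85, frames [71, 20, 67]
71 → hit
55 → fault, evict 20, frames [67, 71, 55]
67 → hit
55 → hit
85 → fault, evict 71, frames [67, 55, 85]
Hits: 5.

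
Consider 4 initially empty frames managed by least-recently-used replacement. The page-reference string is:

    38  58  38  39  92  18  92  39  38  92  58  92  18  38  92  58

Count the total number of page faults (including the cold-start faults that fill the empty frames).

7

38 → miss, frames {38}
58 → miss, frames {38,58}
38 → hit
39 → miss, frames {58,38,39}
92 → miss, frames {58,38,39,92}
18 → miss, evict 58, frames {38,39,92,18}
92 → hit
39 → hit
38 → hit
92 → hit
58 → miss, evict 18, frames {39,38,92,58}
92 → hit
18 → miss, evict 39, frames {38,58,92,18}
38 → hit
92 → hit
58 → hit
Page faults: 7.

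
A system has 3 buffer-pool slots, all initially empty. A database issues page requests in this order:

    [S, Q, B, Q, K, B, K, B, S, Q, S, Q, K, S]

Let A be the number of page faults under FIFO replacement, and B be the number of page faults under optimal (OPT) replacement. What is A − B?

Under FIFO: F F F . F . . . F F . . . . → 6 faults.
Under OPT: F F F . F . . . . F . . . . → 5 faults.
A − B = 6 − 5 = 1.

1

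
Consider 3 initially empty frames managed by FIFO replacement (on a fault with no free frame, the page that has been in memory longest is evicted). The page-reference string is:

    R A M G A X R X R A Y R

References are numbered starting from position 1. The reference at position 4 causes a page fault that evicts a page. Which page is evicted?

pos 1: R -> miss, frames [R]
pos 2: A -> miss, frames [R, A]
pos 3: M -> miss, frames [R, A, M]
pos 4: G -> miss, evict R, frames [A, M, G]
At position 4, page R is evicted.

R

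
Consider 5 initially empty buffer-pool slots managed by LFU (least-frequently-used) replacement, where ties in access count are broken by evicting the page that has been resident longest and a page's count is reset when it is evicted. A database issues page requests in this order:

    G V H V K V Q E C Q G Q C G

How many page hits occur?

6

G → fault, frames (G)
V → fault, frames (G V)
H → fault, frames (G V H)
V → hit
K → fault, frames (G V H K)
V → hit
Q → fault, frames (G V H K Q)
E → fault, evict G, frames (V H K Q E)
C → fault, evict H, frames (V K Q E C)
Q → hit
G → fault, evict K, frames (V Q E C G)
Q → hit
C → hit
G → hit
Hits: 6.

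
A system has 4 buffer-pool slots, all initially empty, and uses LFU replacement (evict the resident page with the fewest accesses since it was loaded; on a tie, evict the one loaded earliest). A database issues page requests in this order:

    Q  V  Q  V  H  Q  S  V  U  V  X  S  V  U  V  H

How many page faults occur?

Q → fault, frames [Q]
V → fault, frames [Q, V]
Q → hit
V → hit
H → fault, frames [Q, V, H]
Q → hit
S → fault, frames [Q, V, H, S]
V → hit
U → fault, evict H, frames [Q, V, S, U]
V → hit
X → fault, evict S, frames [Q, V, U, X]
S → fault, evict U, frames [Q, V, X, S]
V → hit
U → fault, evict X, frames [Q, V, S, U]
V → hit
H → fault, evict S, frames [Q, V, U, H]
Page faults: 9.

9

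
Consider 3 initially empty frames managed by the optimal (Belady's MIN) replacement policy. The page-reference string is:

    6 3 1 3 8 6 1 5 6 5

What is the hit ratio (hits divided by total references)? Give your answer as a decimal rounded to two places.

0.50

6 → miss, frames (6)
3 → miss, frames (6 3)
1 → miss, frames (6 3 1)
3 → hit
8 → miss, evict 3, frames (6 1 8)
6 → hit
1 → hit
5 → miss, evict 8, frames (6 1 5)
6 → hit
5 → hit
Hits: 5 of 10 references → 5/10 = 0.5000.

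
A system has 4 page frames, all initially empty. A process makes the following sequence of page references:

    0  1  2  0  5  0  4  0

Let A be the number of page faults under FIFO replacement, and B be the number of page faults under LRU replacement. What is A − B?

1

Under FIFO: F F F . F . F F → 6 faults.
Under LRU: F F F . F . F . → 5 faults.
A − B = 6 − 5 = 1.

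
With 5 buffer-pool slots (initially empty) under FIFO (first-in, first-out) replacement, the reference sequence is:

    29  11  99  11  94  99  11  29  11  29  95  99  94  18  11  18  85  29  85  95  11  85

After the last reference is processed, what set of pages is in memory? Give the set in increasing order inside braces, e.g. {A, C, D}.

29 -> fault, frames {29}
11 -> fault, frames {29,11}
99 -> fault, frames {29,11,99}
11 -> hit
94 -> fault, frames {29,11,99,94}
99 -> hit
11 -> hit
29 -> hit
11 -> hit
29 -> hit
95 -> fault, frames {29,11,99,94,95}
99 -> hit
94 -> hit
18 -> fault, evict 29, frames {11,99,94,95,18}
11 -> hit
18 -> hit
85 -> fault, evict 11, frames {99,94,95,18,85}
29 -> fault, evict 99, frames {94,95,18,85,29}
85 -> hit
95 -> hit
11 -> fault, evict 94, frames {95,18,85,29,11}
85 -> hit

{11, 18, 29, 85, 95}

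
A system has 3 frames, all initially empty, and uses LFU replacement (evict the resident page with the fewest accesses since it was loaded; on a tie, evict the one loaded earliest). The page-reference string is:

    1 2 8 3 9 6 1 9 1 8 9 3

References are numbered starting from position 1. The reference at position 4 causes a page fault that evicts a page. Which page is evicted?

pos 1: 1 → fault, frames {1}
pos 2: 2 → fault, frames {1,2}
pos 3: 8 → fault, frames {1,2,8}
pos 4: 3 → fault, evict 1, frames {2,8,3}
At position 4, page 1 is evicted.

1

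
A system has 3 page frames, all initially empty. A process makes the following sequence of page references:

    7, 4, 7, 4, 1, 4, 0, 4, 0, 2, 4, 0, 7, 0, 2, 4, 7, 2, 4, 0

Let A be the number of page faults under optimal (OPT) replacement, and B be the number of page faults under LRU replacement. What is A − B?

Under OPT: F F . . F . F . . F . . F . . F . . . F → 8 faults.
Under LRU: F F . . F . F . . F . . F . F F F . . F → 10 faults.
A − B = 8 − 10 = -2.

-2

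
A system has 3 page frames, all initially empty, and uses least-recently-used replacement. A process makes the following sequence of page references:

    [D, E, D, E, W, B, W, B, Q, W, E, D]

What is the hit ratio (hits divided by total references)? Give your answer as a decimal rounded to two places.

D -> fault, frames {D}
E -> fault, frames {D,E}
D -> hit
E -> hit
W -> fault, frames {D,E,W}
B -> fault, evict D, frames {E,W,B}
W -> hit
B -> hit
Q -> fault, evict E, frames {W,B,Q}
W -> hit
E -> fault, evict B, frames {Q,W,E}
D -> fault, evict Q, frames {W,E,D}
Hits: 5 of 12 references → 5/12 = 0.4167.

0.42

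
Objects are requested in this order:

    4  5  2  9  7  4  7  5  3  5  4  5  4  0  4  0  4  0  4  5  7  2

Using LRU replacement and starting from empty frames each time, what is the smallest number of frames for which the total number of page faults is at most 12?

f=1: 22 faults
f=2: 13 faults
f=3: 12 faults
f=4: 11 faults
f=5: 8 faults
f=6: 8 faults
f=7: 7 faults
Smallest f with faults ≤ 12 is 3.

3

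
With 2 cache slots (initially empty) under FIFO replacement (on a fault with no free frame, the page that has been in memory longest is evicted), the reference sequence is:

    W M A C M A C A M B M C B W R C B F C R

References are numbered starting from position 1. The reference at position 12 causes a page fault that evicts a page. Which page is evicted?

pos 1: W -> miss, frames {W}
pos 2: M -> miss, frames {W,M}
pos 3: A -> miss, evict W, frames {M,A}
pos 4: C -> miss, evict M, frames {A,C}
pos 5: M -> miss, evict A, frames {C,M}
pos 6: A -> miss, evict C, frames {M,A}
pos 7: C -> miss, evict M, frames {A,C}
pos 8: A -> hit
pos 9: M -> miss, evict A, frames {C,M}
pos 10: B -> miss, evict C, frames {M,B}
pos 11: M -> hit
pos 12: C -> miss, evict M, frames {B,C}
At position 12, page M is evicted.

M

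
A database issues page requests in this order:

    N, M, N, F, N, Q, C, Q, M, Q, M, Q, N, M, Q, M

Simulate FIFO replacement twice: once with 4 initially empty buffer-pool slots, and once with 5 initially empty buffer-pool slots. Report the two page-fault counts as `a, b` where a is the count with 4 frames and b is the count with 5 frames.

4 frames: F F . F . F F . . . . . F F . . → 7 faults.
5 frames: F F . F . F F . . . . . . . . . → 5 faults.
5 < 7: adding a frame reduced faults, as is typical.

7, 5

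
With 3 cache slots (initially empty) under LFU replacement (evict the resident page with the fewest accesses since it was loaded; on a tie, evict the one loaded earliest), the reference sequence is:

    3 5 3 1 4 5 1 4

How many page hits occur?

3 -> fault, frames (3)
5 -> fault, frames (3 5)
3 -> hit
1 -> fault, frames (3 5 1)
4 -> fault, evict 5, frames (3 1 4)
5 -> fault, evict 1, frames (3 4 5)
1 -> fault, evict 4, frames (3 5 1)
4 -> fault, evict 5, frames (3 1 4)
Hits: 1.

1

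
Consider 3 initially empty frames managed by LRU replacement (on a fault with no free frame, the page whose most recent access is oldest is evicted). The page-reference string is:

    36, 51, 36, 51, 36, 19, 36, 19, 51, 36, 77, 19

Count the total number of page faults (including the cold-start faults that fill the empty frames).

5

36 → fault, frames {36}
51 → fault, frames {36,51}
36 → hit
51 → hit
36 → hit
19 → fault, frames {51,36,19}
36 → hit
19 → hit
51 → hit
36 → hit
77 → fault, evict 19, frames {51,36,77}
19 → fault, evict 51, frames {36,77,19}
Page faults: 5.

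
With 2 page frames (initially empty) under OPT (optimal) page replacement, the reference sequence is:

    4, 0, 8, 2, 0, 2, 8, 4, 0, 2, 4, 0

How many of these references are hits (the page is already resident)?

4

4 -> miss, frames [4]
0 -> miss, frames [4, 0]
8 -> miss, evict 4, frames [0, 8]
2 -> miss, evict 8, frames [0, 2]
0 -> hit
2 -> hit
8 -> miss, evict 2, frames [0, 8]
4 -> miss, evict 8, frames [0, 4]
0 -> hit
2 -> miss, evict 0, frames [4, 2]
4 -> hit
0 -> miss, evict 2, frames [4, 0]
Hits: 4.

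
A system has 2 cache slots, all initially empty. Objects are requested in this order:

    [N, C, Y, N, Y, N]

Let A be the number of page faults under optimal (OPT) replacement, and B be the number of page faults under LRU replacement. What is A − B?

Under OPT: F F F . . . → 3 faults.
Under LRU: F F F F . . → 4 faults.
A − B = 3 − 4 = -1.

-1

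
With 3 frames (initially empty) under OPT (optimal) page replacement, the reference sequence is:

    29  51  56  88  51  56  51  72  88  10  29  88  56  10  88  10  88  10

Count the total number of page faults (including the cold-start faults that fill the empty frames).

8

29: miss, frames [29]
51: miss, frames [29, 51]
56: miss, frames [29, 51, 56]
88: miss, evict 29, frames [51, 56, 88]
51: hit
56: hit
51: hit
72: miss, evict 51, frames [56, 88, 72]
88: hit
10: miss, evict 72, frames [56, 88, 10]
29: miss, evict 10, frames [56, 88, 29]
88: hit
56: hit
10: miss, evict 29, frames [56, 88, 10]
88: hit
10: hit
88: hit
10: hit
Page faults: 8.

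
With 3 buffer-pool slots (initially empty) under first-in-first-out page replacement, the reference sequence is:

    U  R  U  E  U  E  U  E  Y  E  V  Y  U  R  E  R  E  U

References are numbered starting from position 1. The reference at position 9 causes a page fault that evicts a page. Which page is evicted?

pos 1: U → fault, frames (U)
pos 2: R → fault, frames (U R)
pos 3: U → hit
pos 4: E → fault, frames (U R E)
pos 5: U → hit
pos 6: E → hit
pos 7: U → hit
pos 8: E → hit
pos 9: Y → fault, evict U, frames (R E Y)
At position 9, page U is evicted.

U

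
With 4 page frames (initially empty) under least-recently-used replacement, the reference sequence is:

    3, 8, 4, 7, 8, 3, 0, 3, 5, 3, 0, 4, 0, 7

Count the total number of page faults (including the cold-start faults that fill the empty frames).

8

3 → miss, frames [3]
8 → miss, frames [3, 8]
4 → miss, frames [3, 8, 4]
7 → miss, frames [3, 8, 4, 7]
8 → hit
3 → hit
0 → miss, evict 4, frames [7, 8, 3, 0]
3 → hit
5 → miss, evict 7, frames [8, 0, 3, 5]
3 → hit
0 → hit
4 → miss, evict 8, frames [5, 3, 0, 4]
0 → hit
7 → miss, evict 5, frames [3, 4, 0, 7]
Page faults: 8.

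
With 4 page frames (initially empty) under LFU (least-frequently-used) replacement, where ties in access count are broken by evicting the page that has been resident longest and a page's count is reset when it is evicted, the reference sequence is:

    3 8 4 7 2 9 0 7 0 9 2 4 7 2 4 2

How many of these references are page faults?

3 -> fault, frames (3)
8 -> fault, frames (3 8)
4 -> fault, frames (3 8 4)
7 -> fault, frames (3 8 4 7)
2 -> fault, evict 3, frames (8 4 7 2)
9 -> fault, evict 8, frames (4 7 2 9)
0 -> fault, evict 4, frames (7 2 9 0)
7 -> hit
0 -> hit
9 -> hit
2 -> hit
4 -> fault, evict 7, frames (2 9 0 4)
7 -> fault, evict 4, frames (2 9 0 7)
2 -> hit
4 -> fault, evict 7, frames (2 9 0 4)
2 -> hit
Page faults: 10.

10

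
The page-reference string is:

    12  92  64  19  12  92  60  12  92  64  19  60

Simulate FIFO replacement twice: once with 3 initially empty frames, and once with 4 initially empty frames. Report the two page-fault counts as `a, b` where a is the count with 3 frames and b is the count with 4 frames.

3 frames: F F F F F F F . . F F . → 9 faults.
4 frames: F F F F . . F F F F F F → 10 faults.
10 > 9: adding a frame increased faults — Belady's anomaly.

9, 10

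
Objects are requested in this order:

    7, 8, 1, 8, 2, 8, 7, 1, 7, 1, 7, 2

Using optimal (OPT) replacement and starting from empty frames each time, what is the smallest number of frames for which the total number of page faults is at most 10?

f=1: 12 faults
f=2: 7 faults
f=3: 5 faults
f=4: 4 faults
Smallest f with faults ≤ 10 is 2.

2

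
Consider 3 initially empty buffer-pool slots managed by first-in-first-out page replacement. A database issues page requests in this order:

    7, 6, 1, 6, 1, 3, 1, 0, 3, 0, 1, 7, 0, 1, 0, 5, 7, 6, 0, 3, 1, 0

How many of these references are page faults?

12

7 → miss, frames [7]
6 → miss, frames [7, 6]
1 → miss, frames [7, 6, 1]
6 → hit
1 → hit
3 → miss, evict 7, frames [6, 1, 3]
1 → hit
0 → miss, evict 6, frames [1, 3, 0]
3 → hit
0 → hit
1 → hit
7 → miss, evict 1, frames [3, 0, 7]
0 → hit
1 → miss, evict 3, frames [0, 7, 1]
0 → hit
5 → miss, evict 0, frames [7, 1, 5]
7 → hit
6 → miss, evict 7, frames [1, 5, 6]
0 → miss, evict 1, frames [5, 6, 0]
3 → miss, evict 5, frames [6, 0, 3]
1 → miss, evict 6, frames [0, 3, 1]
0 → hit
Page faults: 12.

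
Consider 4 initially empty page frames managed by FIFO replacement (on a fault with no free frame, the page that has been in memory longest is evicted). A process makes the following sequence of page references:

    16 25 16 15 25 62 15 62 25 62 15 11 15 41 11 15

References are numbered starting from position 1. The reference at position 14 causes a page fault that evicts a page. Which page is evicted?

25

pos 1: 16 -> fault, frames [16]
pos 2: 25 -> fault, frames [16, 25]
pos 3: 16 -> hit
pos 4: 15 -> fault, frames [16, 25, 15]
pos 5: 25 -> hit
pos 6: 62 -> fault, frames [16, 25, 15, 62]
pos 7: 15 -> hit
pos 8: 62 -> hit
pos 9: 25 -> hit
pos 10: 62 -> hit
pos 11: 15 -> hit
pos 12: 11 -> fault, evict 16, frames [25, 15, 62, 11]
pos 13: 15 -> hit
pos 14: 41 -> fault, evict 25, frames [15, 62, 11, 41]
At position 14, page 25 is evicted.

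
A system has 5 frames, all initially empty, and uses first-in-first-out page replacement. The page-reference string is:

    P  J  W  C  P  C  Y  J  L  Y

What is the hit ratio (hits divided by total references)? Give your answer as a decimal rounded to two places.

0.40

P: fault, frames {P}
J: fault, frames {P,J}
W: fault, frames {P,J,W}
C: fault, frames {P,J,W,C}
P: hit
C: hit
Y: fault, frames {P,J,W,C,Y}
J: hit
L: fault, evict P, frames {J,W,C,Y,L}
Y: hit
Hits: 4 of 10 references → 4/10 = 0.4000.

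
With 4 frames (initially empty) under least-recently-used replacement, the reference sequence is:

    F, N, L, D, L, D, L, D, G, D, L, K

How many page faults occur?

F: miss, frames [F]
N: miss, frames [F, N]
L: miss, frames [F, N, L]
D: miss, frames [F, N, L, D]
L: hit
D: hit
L: hit
D: hit
G: miss, evict F, frames [N, L, D, G]
D: hit
L: hit
K: miss, evict N, frames [G, D, L, K]
Page faults: 6.

6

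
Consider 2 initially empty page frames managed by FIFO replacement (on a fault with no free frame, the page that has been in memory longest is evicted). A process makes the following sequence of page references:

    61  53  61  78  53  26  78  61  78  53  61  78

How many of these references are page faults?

61: fault, frames {61}
53: fault, frames {61,53}
61: hit
78: fault, evict 61, frames {53,78}
53: hit
26: fault, evict 53, frames {78,26}
78: hit
61: fault, evict 78, frames {26,61}
78: fault, evict 26, frames {61,78}
53: fault, evict 61, frames {78,53}
61: fault, evict 78, frames {53,61}
78: fault, evict 53, frames {61,78}
Page faults: 9.

9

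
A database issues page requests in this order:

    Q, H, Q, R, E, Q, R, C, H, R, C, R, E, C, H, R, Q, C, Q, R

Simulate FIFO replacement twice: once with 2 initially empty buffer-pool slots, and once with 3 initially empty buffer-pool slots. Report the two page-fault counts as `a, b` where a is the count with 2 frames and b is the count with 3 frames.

2 frames: F F . F F F F F F F F . F . F F F F . F → 16 faults.
3 frames: F F . F F F . F F F . . F F F F F F . . → 14 faults.
14 < 16: adding a frame reduced faults, as is typical.

16, 14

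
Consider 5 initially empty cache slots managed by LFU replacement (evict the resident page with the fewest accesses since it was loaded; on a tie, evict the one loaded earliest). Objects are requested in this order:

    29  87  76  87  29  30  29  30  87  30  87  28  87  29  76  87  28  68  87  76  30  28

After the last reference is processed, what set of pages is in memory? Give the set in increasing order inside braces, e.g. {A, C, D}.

29 → miss, frames (29)
87 → miss, frames (29 87)
76 → miss, frames (29 87 76)
87 → hit
29 → hit
30 → miss, frames (29 87 76 30)
29 → hit
30 → hit
87 → hit
30 → hit
87 → hit
28 → miss, frames (29 87 76 30 28)
87 → hit
29 → hit
76 → hit
87 → hit
28 → hit
68 → miss, evict 76, frames (29 87 30 28 68)
87 → hit
76 → miss, evict 68, frames (29 87 30 28 76)
30 → hit
28 → hit

{28, 29, 30, 76, 87}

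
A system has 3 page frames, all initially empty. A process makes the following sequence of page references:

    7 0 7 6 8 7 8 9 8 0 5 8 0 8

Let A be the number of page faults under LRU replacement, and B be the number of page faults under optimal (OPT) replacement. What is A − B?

1

Under LRU: F F . F F . . F . F F . . . → 7 faults.
Under OPT: F F . F F . . F . . F . . . → 6 faults.
A − B = 7 − 6 = 1.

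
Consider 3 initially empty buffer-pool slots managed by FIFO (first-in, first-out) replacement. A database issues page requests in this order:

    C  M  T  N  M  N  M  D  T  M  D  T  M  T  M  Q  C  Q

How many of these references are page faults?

C → fault, frames [C]
M → fault, frames [C, M]
T → fault, frames [C, M, T]
N → fault, evict C, frames [M, T, N]
M → hit
N → hit
M → hit
D → fault, evict M, frames [T, N, D]
T → hit
M → fault, evict T, frames [N, D, M]
D → hit
T → fault, evict N, frames [D, M, T]
M → hit
T → hit
M → hit
Q → fault, evict D, frames [M, T, Q]
C → fault, evict M, frames [T, Q, C]
Q → hit
Page faults: 9.

9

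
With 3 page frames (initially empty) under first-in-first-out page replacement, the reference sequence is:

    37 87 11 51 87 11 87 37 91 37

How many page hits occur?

37 → fault, frames [37]
87 → fault, frames [37, 87]
11 → fault, frames [37, 87, 11]
51 → fault, evict 37, frames [87, 11, 51]
87 → hit
11 → hit
87 → hit
37 → fault, evict 87, frames [11, 51, 37]
91 → fault, evict 11, frames [51, 37, 91]
37 → hit
Hits: 4.

4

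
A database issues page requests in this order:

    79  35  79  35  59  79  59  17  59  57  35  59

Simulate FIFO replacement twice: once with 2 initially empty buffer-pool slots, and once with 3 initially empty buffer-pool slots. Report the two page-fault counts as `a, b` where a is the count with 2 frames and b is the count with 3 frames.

9, 7

2 frames: F F . . F F . F F F F F → 9 faults.
3 frames: F F . . F . . F . F F F → 7 faults.
7 < 9: adding a frame reduced faults, as is typical.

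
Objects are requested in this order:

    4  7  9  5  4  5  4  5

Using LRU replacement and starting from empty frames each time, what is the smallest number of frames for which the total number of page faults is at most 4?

4

f=1: 8 faults
f=2: 5 faults
f=3: 5 faults
f=4: 4 faults
Smallest f with faults ≤ 4 is 4.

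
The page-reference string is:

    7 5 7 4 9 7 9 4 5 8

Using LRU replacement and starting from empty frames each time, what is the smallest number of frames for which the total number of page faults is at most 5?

4

f=1: 10 faults
f=2: 8 faults
f=3: 6 faults
f=4: 5 faults
f=5: 5 faults
Smallest f with faults ≤ 5 is 4.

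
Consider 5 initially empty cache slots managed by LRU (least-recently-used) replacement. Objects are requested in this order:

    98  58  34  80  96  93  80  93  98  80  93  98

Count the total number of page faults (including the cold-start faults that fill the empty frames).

7

98 → fault, frames (98)
58 → fault, frames (98 58)
34 → fault, frames (98 58 34)
80 → fault, frames (98 58 34 80)
96 → fault, frames (98 58 34 80 96)
93 → fault, evict 98, frames (58 34 80 96 93)
80 → hit
93 → hit
98 → fault, evict 58, frames (34 96 80 93 98)
80 → hit
93 → hit
98 → hit
Page faults: 7.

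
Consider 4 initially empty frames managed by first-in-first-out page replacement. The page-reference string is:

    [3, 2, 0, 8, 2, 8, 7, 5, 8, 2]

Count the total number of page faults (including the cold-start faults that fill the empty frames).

3 → miss, frames [3]
2 → miss, frames [3, 2]
0 → miss, frames [3, 2, 0]
8 → miss, frames [3, 2, 0, 8]
2 → hit
8 → hit
7 → miss, evict 3, frames [2, 0, 8, 7]
5 → miss, evict 2, frames [0, 8, 7, 5]
8 → hit
2 → miss, evict 0, frames [8, 7, 5, 2]
Page faults: 7.

7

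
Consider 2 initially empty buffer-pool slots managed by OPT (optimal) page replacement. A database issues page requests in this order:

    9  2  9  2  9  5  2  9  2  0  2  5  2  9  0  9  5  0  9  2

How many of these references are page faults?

11

9: fault, frames [9]
2: fault, frames [9, 2]
9: hit
2: hit
9: hit
5: fault, evict 9, frames [2, 5]
2: hit
9: fault, evict 5, frames [2, 9]
2: hit
0: fault, evict 9, frames [2, 0]
2: hit
5: fault, evict 0, frames [2, 5]
2: hit
9: fault, evict 2, frames [5, 9]
0: fault, evict 5, frames [9, 0]
9: hit
5: fault, evict 9, frames [0, 5]
0: hit
9: fault, evict 5, frames [0, 9]
2: fault, evict 9, frames [0, 2]
Page faults: 11.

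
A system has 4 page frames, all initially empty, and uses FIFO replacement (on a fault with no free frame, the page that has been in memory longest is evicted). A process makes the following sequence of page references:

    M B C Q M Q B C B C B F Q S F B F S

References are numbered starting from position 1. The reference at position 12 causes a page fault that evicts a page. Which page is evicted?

M

pos 1: M → miss, frames {M}
pos 2: B → miss, frames {M,B}
pos 3: C → miss, frames {M,B,C}
pos 4: Q → miss, frames {M,B,C,Q}
pos 5: M → hit
pos 6: Q → hit
pos 7: B → hit
pos 8: C → hit
pos 9: B → hit
pos 10: C → hit
pos 11: B → hit
pos 12: F → miss, evict M, frames {B,C,Q,F}
At position 12, page M is evicted.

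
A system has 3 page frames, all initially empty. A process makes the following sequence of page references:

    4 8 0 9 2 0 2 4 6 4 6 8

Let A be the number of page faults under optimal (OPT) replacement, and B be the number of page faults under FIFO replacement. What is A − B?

Under OPT: F F F F F . . . F . . F → 7 faults.
Under FIFO: F F F F F . . F F . . F → 8 faults.
A − B = 7 − 8 = -1.

-1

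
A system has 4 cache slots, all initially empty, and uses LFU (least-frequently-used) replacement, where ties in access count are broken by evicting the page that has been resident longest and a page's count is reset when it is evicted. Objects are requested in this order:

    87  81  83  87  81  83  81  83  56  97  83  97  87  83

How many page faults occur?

87 → fault, frames {87}
81 → fault, frames {87,81}
83 → fault, frames {87,81,83}
87 → hit
81 → hit
83 → hit
81 → hit
83 → hit
56 → fault, frames {87,81,83,56}
97 → fault, evict 56, frames {87,81,83,97}
83 → hit
97 → hit
87 → hit
83 → hit
Page faults: 5.

5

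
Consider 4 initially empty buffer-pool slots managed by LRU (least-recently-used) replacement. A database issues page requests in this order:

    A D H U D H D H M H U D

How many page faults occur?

A -> miss, frames [A]
D -> miss, frames [A, D]
H -> miss, frames [A, D, H]
U -> miss, frames [A, D, H, U]
D -> hit
H -> hit
D -> hit
H -> hit
M -> miss, evict A, frames [U, D, H, M]
H -> hit
U -> hit
D -> hit
Page faults: 5.

5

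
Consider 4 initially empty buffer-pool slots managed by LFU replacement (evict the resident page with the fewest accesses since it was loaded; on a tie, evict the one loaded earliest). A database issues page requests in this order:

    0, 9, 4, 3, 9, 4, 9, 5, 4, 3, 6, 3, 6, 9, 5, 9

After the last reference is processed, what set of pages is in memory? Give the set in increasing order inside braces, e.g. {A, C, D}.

{3, 4, 5, 9}

0: miss, frames {0}
9: miss, frames {0,9}
4: miss, frames {0,9,4}
3: miss, frames {0,9,4,3}
9: hit
4: hit
9: hit
5: miss, evict 0, frames {9,4,3,5}
4: hit
3: hit
6: miss, evict 5, frames {9,4,3,6}
3: hit
6: hit
9: hit
5: miss, evict 6, frames {9,4,3,5}
9: hit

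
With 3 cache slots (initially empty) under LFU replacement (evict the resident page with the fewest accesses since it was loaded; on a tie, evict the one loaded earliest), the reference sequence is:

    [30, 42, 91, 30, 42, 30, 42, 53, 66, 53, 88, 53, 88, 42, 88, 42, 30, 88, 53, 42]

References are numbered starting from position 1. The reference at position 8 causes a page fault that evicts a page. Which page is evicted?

pos 1: 30 -> fault, frames [30]
pos 2: 42 -> fault, frames [30, 42]
pos 3: 91 -> fault, frames [30, 42, 91]
pos 4: 30 -> hit
pos 5: 42 -> hit
pos 6: 30 -> hit
pos 7: 42 -> hit
pos 8: 53 -> fault, evict 91, frames [30, 42, 53]
At position 8, page 91 is evicted.

91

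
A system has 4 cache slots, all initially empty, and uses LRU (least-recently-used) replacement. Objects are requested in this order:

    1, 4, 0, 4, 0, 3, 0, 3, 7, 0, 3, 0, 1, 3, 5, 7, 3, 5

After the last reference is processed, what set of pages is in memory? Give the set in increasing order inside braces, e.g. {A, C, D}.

1: fault, frames (1)
4: fault, frames (1 4)
0: fault, frames (1 4 0)
4: hit
0: hit
3: fault, frames (1 4 0 3)
0: hit
3: hit
7: fault, evict 1, frames (4 0 3 7)
0: hit
3: hit
0: hit
1: fault, evict 4, frames (7 3 0 1)
3: hit
5: fault, evict 7, frames (0 1 3 5)
7: fault, evict 0, frames (1 3 5 7)
3: hit
5: hit

{1, 3, 5, 7}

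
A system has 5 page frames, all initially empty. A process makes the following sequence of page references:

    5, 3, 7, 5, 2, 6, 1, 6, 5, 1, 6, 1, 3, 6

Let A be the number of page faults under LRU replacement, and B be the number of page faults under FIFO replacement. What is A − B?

-1

Under LRU: F F F . F F F . . . . . F . → 7 faults.
Under FIFO: F F F . F F F . F . . . F . → 8 faults.
A − B = 7 − 8 = -1.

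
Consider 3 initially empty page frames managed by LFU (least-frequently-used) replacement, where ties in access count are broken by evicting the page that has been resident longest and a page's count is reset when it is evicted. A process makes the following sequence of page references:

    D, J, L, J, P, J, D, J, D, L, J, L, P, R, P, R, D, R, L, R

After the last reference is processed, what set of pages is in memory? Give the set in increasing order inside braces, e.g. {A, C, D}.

D → miss, frames {D}
J → miss, frames {D,J}
L → miss, frames {D,J,L}
J → hit
P → miss, evict D, frames {J,L,P}
J → hit
D → miss, evict L, frames {J,P,D}
J → hit
D → hit
L → miss, evict P, frames {J,D,L}
J → hit
L → hit
P → miss, evict D, frames {J,L,P}
R → miss, evict P, frames {J,L,R}
P → miss, evict R, frames {J,L,P}
R → miss, evict P, frames {J,L,R}
D → miss, evict R, frames {J,L,D}
R → miss, evict D, frames {J,L,R}
L → hit
R → hit

{J, L, R}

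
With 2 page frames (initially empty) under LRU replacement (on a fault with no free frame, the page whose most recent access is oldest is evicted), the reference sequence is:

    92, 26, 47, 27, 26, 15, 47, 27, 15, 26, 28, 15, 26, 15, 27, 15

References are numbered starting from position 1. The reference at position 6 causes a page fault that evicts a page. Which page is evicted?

27

pos 1: 92: miss, frames {92}
pos 2: 26: miss, frames {92,26}
pos 3: 47: miss, evict 92, frames {26,47}
pos 4: 27: miss, evict 26, frames {47,27}
pos 5: 26: miss, evict 47, frames {27,26}
pos 6: 15: miss, evict 27, frames {26,15}
At position 6, page 27 is evicted.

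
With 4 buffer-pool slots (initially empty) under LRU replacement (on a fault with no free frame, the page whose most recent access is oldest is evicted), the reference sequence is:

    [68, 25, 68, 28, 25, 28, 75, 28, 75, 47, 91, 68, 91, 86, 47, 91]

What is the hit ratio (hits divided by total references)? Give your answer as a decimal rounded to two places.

0.50

68 -> miss, frames {68}
25 -> miss, frames {68,25}
68 -> hit
28 -> miss, frames {25,68,28}
25 -> hit
28 -> hit
75 -> miss, frames {68,25,28,75}
28 -> hit
75 -> hit
47 -> miss, evict 68, frames {25,28,75,47}
91 -> miss, evict 25, frames {28,75,47,91}
68 -> miss, evict 28, frames {75,47,91,68}
91 -> hit
86 -> miss, evict 75, frames {47,68,91,86}
47 -> hit
91 -> hit
Hits: 8 of 16 references → 8/16 = 0.5000.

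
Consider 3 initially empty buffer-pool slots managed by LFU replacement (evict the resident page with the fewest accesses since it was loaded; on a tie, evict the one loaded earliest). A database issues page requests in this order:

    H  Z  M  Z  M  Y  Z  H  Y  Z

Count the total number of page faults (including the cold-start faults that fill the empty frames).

H → miss, frames [H]
Z → miss, frames [H, Z]
M → miss, frames [H, Z, M]
Z → hit
M → hit
Y → miss, evict H, frames [Z, M, Y]
Z → hit
H → miss, evict Y, frames [Z, M, H]
Y → miss, evict H, frames [Z, M, Y]
Z → hit
Page faults: 6.

6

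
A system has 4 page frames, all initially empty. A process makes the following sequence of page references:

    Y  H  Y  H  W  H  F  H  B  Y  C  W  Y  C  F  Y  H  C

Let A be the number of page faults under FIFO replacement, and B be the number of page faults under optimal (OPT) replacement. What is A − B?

Under FIFO: F F . . F . F . F F F F . . F . F . → 10 faults.
Under OPT: F F . . F . F . F . F . . . . . F . → 7 faults.
A − B = 10 − 7 = 3.

3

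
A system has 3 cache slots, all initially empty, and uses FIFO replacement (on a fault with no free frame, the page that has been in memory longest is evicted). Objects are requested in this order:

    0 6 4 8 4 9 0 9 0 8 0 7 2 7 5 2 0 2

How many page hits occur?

8

0 → fault, frames [0]
6 → fault, frames [0, 6]
4 → fault, frames [0, 6, 4]
8 → fault, evict 0, frames [6, 4, 8]
4 → hit
9 → fault, evict 6, frames [4, 8, 9]
0 → fault, evict 4, frames [8, 9, 0]
9 → hit
0 → hit
8 → hit
0 → hit
7 → fault, evict 8, frames [9, 0, 7]
2 → fault, evict 9, frames [0, 7, 2]
7 → hit
5 → fault, evict 0, frames [7, 2, 5]
2 → hit
0 → fault, evict 7, frames [2, 5, 0]
2 → hit
Hits: 8.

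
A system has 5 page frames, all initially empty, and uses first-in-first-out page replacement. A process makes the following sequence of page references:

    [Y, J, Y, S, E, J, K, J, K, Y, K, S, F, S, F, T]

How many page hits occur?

9

Y → fault, frames [Y]
J → fault, frames [Y, J]
Y → hit
S → fault, frames [Y, J, S]
E → fault, frames [Y, J, S, E]
J → hit
K → fault, frames [Y, J, S, E, K]
J → hit
K → hit
Y → hit
K → hit
S → hit
F → fault, evict Y, frames [J, S, E, K, F]
S → hit
F → hit
T → fault, evict J, frames [S, E, K, F, T]
Hits: 9.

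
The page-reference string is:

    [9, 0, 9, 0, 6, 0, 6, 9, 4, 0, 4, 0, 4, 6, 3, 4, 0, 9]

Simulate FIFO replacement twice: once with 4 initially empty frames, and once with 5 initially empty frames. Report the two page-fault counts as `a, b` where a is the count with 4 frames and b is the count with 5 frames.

6, 5

4 frames: F F . . F . . . F . . . . . F . . F → 6 faults.
5 frames: F F . . F . . . F . . . . . F . . . → 5 faults.
5 < 6: adding a frame reduced faults, as is typical.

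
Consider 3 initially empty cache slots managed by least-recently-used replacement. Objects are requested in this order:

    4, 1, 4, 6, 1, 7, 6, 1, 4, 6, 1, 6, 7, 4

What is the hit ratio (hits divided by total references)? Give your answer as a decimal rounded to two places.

4 -> fault, frames {4}
1 -> fault, frames {4,1}
4 -> hit
6 -> fault, frames {1,4,6}
1 -> hit
7 -> fault, evict 4, frames {6,1,7}
6 -> hit
1 -> hit
4 -> fault, evict 7, frames {6,1,4}
6 -> hit
1 -> hit
6 -> hit
7 -> fault, evict 4, frames {1,6,7}
4 -> fault, evict 1, frames {6,7,4}
Hits: 7 of 14 references → 7/14 = 0.5000.

0.50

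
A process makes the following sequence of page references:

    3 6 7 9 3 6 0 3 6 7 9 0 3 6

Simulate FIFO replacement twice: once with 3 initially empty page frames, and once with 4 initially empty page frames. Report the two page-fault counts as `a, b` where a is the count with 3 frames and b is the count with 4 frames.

11, 12

3 frames: F F F F F F F . . F F . F F → 11 faults.
4 frames: F F F F . . F F F F F F F F → 12 faults.
12 > 11: adding a frame increased faults — Belady's anomaly.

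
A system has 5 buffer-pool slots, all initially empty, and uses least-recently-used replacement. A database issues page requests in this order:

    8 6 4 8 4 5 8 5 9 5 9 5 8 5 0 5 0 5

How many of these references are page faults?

6

8 -> fault, frames (8)
6 -> fault, frames (8 6)
4 -> fault, frames (8 6 4)
8 -> hit
4 -> hit
5 -> fault, frames (6 8 4 5)
8 -> hit
5 -> hit
9 -> fault, frames (6 4 8 5 9)
5 -> hit
9 -> hit
5 -> hit
8 -> hit
5 -> hit
0 -> fault, evict 6, frames (4 9 8 5 0)
5 -> hit
0 -> hit
5 -> hit
Page faults: 6.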